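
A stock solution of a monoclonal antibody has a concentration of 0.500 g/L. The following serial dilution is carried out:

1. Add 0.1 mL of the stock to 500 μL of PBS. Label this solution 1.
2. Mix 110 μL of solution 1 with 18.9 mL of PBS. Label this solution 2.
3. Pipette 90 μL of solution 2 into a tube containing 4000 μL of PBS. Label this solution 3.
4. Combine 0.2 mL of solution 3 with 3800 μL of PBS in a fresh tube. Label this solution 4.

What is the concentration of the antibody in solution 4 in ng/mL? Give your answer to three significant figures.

Step 1: 0.1 mL + 500 μL = 0.6 mL total → factor 0.6/0.1 = 6
Step 2: 110 μL + 18.9 mL = 19010 μL total → factor 19010/110 = 172.82
Step 3: 90 μL + 4000 μL = 4090 μL total → factor 4090/90 = 45.444
Step 4: 0.2 mL + 3800 μL = 4 mL total → factor 4/0.2 = 20
Overall dilution factor = 6 × 172.82 × 45.444 × 20 = 9.4244 × 10^5
Final = 0.500 g/L / 9.4244 × 10^5 = 5.305 × 10^-7 g/L = 0.531 ng/mL

0.531 ng/mL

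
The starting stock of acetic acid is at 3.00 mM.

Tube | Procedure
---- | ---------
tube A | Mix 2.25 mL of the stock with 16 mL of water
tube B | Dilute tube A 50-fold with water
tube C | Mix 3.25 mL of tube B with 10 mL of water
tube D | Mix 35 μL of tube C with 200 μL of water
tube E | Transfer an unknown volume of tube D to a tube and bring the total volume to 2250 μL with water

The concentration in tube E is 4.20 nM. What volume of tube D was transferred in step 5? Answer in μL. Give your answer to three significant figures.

35.0 μL

Step 1: 2.25 mL + 16 mL = 18.25 mL total → factor 18.25/2.25 = 8.1111
Step 2: 50-fold → factor 50
Step 3: 3.25 mL + 10 mL = 13.25 mL total → factor 13.25/3.25 = 4.0769
Step 4: 35 μL + 200 μL = 235 μL total → factor 235/35 = 6.7143
Step 5: v brought to 2250 μL → factor = 2250 μL/v
Product of known-step factors = 11102
Overall factor = 3.00 mM / (4.20 nM) = 7.1429 × 10^5
Step-5 factor = 7.1429 × 10^5 / 11102 = 64.341
v = 2250 μL / 64.341 = 35.0 μL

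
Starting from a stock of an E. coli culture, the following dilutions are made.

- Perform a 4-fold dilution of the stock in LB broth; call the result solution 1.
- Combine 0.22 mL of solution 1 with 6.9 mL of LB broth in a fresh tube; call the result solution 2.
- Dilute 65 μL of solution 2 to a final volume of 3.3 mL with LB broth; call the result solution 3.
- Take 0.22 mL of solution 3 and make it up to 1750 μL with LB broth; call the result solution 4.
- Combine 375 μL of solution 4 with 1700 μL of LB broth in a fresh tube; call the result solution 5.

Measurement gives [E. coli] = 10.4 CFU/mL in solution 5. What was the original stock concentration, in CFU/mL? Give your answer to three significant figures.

Step 1: 4-fold → factor 4
Step 2: 0.22 mL + 6.9 mL = 7.12 mL total → factor 7.12/0.22 = 32.364
Step 3: 65 μL brought to 3.3 mL → factor 3300/65 = 50.769
Step 4: 0.22 mL brought to 1750 μL → factor 1.75/0.22 = 7.9545
Step 5: 375 μL + 1700 μL = 2075 μL total → factor 2075/375 = 5.5333
Overall dilution factor = 4 × 32.364 × 50.769 × 7.9545 × 5.5333 = 2.8928 × 10^5
Stock = 10.4 CFU/mL × 2.8928 × 10^5 = 3.01 × 10^6 CFU/mL

3.01 × 10^6 CFU/mL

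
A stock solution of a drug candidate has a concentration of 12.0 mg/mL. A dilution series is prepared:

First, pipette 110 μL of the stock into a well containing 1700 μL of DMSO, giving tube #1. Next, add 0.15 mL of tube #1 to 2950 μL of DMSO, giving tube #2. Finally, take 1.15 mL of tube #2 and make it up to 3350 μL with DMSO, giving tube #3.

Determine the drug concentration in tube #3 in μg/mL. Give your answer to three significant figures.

12.1 μg/mL

Step 1: 110 μL + 1700 μL = 1810 μL total → factor 1810/110 = 16.455
Step 2: 0.15 mL + 2950 μL = 3.1 mL total → factor 3.1/0.15 = 20.667
Step 3: 1.15 mL brought to 3350 μL → factor 3.35/1.15 = 2.913
Overall dilution factor = 16.455 × 20.667 × 2.913 = 990.61
Final = 12.0 mg/mL / 990.61 = 0.01211 mg/mL = 12.1 μg/mL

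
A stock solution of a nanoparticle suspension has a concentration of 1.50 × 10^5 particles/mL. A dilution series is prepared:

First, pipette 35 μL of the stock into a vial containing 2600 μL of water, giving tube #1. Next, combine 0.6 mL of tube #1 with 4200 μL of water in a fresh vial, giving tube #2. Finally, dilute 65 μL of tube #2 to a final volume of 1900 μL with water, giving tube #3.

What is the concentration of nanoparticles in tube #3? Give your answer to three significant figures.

8.52 particles/mL

Step 1: 35 μL + 2600 μL = 2635 μL total → factor 2635/35 = 75.286
Step 2: 0.6 mL + 4200 μL = 4.8 mL total → factor 4.8/0.6 = 8
Step 3: 65 μL brought to 1900 μL → factor 1900/65 = 29.231
Overall dilution factor = 75.286 × 8 × 29.231 = 17605
Final = 1.50 × 10^5 particles/mL / 17605 = 8.52 particles/mL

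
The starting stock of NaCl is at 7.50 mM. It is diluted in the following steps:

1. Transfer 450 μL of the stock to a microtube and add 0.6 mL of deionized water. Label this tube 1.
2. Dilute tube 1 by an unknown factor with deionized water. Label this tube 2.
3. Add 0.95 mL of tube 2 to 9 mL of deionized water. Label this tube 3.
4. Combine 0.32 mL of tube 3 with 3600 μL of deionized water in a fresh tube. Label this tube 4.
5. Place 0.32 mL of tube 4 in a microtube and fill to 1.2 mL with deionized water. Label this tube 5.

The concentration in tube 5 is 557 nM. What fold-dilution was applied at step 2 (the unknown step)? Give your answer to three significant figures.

12.0-fold

Step 1: 450 μL + 0.6 mL = 1050 μL total → factor 1050/450 = 2.3333
Step 2: unknown factor x
Step 3: 0.95 mL + 9 mL = 9.95 mL total → factor 9.95/0.95 = 10.474
Step 4: 0.32 mL + 3600 μL = 3.92 mL total → factor 3.92/0.32 = 12.25
Step 5: 0.32 mL brought to 1.2 mL → factor 1.2/0.32 = 3.75
Product of known-step factors = 1122.6
Overall factor = 7.50 mM / (557 nM) = 13465
x = 13465 / 1122.6 = 12.0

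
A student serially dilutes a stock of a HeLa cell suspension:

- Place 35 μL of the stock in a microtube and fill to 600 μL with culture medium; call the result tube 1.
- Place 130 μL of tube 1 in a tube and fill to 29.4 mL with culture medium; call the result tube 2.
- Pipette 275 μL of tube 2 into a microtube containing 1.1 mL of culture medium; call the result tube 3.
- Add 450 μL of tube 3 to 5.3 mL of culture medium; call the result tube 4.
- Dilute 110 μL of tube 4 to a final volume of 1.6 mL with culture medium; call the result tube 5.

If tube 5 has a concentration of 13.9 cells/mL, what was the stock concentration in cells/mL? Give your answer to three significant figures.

Step 1: 35 μL brought to 600 μL → factor 600/35 = 17.143
Step 2: 130 μL brought to 29.4 mL → factor 29400/130 = 226.15
Step 3: 275 μL + 1.1 mL = 1375 μL total → factor 1375/275 = 5
Step 4: 450 μL + 5.3 mL = 5750 μL total → factor 5750/450 = 12.778
Step 5: 110 μL brought to 1.6 mL → factor 1600/110 = 14.545
Overall dilution factor = 17.143 × 226.15 × 5 × 12.778 × 14.545 = 3.6028 × 10^6
Stock = 13.9 cells/mL × 3.6028 × 10^6 = 5.01 × 10^7 cells/mL

5.01 × 10^7 cells/mL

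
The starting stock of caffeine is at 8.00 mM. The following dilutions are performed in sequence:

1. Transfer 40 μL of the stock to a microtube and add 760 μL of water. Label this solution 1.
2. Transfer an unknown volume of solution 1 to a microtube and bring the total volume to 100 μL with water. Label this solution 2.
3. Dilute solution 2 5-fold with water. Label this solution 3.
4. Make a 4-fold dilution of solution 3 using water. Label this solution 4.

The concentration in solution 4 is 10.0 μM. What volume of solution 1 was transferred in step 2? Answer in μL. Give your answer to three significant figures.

Step 1: 40 μL + 760 μL = 800 μL total → factor 800/40 = 20
Step 2: v brought to 100 μL → factor = 100 μL/v
Step 3: 5-fold → factor 5
Step 4: 4-fold → factor 4
Product of known-step factors = 400
Overall factor = 8.00 mM / (10.0 μM) = 800
Step-2 factor = 800 / 400 = 2
v = 100 μL / 2 = 50.0 μL

50.0 μL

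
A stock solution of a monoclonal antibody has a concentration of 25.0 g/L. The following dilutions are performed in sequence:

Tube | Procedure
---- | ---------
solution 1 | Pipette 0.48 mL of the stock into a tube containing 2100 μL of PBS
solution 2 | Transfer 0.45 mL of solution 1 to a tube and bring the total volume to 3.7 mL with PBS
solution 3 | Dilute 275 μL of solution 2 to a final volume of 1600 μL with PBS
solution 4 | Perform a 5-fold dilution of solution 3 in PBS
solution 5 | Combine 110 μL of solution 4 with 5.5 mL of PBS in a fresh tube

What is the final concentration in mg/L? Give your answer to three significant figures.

0.381 mg/L

Step 1: 0.48 mL + 2100 μL = 2.58 mL total → factor 2.58/0.48 = 5.375
Step 2: 0.45 mL brought to 3.7 mL → factor 3.7/0.45 = 8.2222
Step 3: 275 μL brought to 1600 μL → factor 1600/275 = 5.8182
Step 4: 5-fold → factor 5
Step 5: 110 μL + 5.5 mL = 5610 μL total → factor 5610/110 = 51
Overall dilution factor = 5.375 × 8.2222 × 5.8182 × 5 × 51 = 65568
Final = 25.0 g/L / 65568 = 0.0003813 g/L = 0.381 mg/L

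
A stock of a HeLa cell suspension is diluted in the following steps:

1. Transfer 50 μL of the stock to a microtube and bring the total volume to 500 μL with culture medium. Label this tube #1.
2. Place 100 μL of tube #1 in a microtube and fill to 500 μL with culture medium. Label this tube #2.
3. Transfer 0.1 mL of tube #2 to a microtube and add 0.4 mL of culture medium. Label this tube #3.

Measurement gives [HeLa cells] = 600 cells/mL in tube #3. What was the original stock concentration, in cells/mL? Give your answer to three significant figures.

1.50 × 10^5 cells/mL

Step 1: 50 μL brought to 500 μL → factor 500/50 = 10
Step 2: 100 μL brought to 500 μL → factor 500/100 = 5
Step 3: 0.1 mL + 0.4 mL = 0.5 mL total → factor 0.5/0.1 = 5
Overall dilution factor = 10 × 5 × 5 = 250
Stock = 600 cells/mL × 250 = 1.50 × 10^5 cells/mL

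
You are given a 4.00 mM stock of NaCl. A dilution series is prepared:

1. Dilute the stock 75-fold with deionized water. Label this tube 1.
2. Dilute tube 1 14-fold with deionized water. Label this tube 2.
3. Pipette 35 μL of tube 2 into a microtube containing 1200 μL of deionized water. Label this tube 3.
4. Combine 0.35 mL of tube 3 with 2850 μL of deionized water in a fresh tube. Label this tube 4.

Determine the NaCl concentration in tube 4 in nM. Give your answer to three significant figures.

11.8 nM

Step 1: 75-fold → factor 75
Step 2: 14-fold → factor 14
Step 3: 35 μL + 1200 μL = 1235 μL total → factor 1235/35 = 35.286
Step 4: 0.35 mL + 2850 μL = 3.2 mL total → factor 3.2/0.35 = 9.1429
Overall dilution factor = 75 × 14 × 35.286 × 9.1429 = 3.3874 × 10^5
Final = 4.00 mM / 3.3874 × 10^5 = 1.181 × 10^-5 mM = 11.8 nM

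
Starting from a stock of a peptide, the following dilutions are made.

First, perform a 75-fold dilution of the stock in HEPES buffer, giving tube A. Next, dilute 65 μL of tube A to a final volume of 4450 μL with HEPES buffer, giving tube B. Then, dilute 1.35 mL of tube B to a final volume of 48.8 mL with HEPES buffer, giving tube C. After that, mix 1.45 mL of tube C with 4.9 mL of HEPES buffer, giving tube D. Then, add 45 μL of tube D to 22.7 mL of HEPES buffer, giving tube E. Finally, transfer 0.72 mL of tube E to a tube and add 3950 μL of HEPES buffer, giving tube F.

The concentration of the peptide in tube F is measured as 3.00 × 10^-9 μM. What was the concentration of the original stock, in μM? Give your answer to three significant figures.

7.99 μM

Step 1: 75-fold → factor 75
Step 2: 65 μL brought to 4450 μL → factor 4450/65 = 68.462
Step 3: 1.35 mL brought to 48.8 mL → factor 48.8/1.35 = 36.148
Step 4: 1.45 mL + 4.9 mL = 6.35 mL total → factor 6.35/1.45 = 4.3793
Step 5: 45 μL + 22.7 mL = 22745 μL total → factor 22745/45 = 505.44
Step 6: 0.72 mL + 3950 μL = 4.67 mL total → factor 4.67/0.72 = 6.4861
Overall dilution factor = 75 × 68.462 × 36.148 × 4.3793 × 505.44 × 6.4861 = 2.6648 × 10^9
Stock = 3.00 × 10^-9 μM × 2.6648 × 10^9 = 7.99 μM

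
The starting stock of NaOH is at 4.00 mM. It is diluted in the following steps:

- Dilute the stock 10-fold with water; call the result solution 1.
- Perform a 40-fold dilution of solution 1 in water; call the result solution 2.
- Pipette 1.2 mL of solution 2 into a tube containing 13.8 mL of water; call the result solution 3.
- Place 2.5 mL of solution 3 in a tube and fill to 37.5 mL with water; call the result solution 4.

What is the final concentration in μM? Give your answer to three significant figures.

0.0533 μM

Step 1: 10-fold → factor 10
Step 2: 40-fold → factor 40
Step 3: 1.2 mL + 13.8 mL = 15 mL total → factor 15/1.2 = 12.5
Step 4: 2.5 mL brought to 37.5 mL → factor 37.5/2.5 = 15
Overall dilution factor = 10 × 40 × 12.5 × 15 = 75000
Final = 4.00 mM / 75000 = 5.333 × 10^-5 mM = 0.0533 μM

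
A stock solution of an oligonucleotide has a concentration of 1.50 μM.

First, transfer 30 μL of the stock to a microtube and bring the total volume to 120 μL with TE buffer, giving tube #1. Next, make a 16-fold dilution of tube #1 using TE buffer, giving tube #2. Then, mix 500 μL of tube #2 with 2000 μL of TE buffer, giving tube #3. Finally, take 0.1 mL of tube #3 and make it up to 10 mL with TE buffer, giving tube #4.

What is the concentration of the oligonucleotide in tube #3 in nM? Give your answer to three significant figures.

Step 1: 30 μL brought to 120 μL → factor 120/30 = 4
Step 2: 16-fold → factor 16
Step 3: 500 μL + 2000 μL = 2500 μL total → factor 2500/500 = 5
Dilution factor through tube #3 = 4 × 16 × 5 = 320
[tube #3] = 1.50 μM / 320 = 0.004687 μM = 4.69 nM

4.69 nM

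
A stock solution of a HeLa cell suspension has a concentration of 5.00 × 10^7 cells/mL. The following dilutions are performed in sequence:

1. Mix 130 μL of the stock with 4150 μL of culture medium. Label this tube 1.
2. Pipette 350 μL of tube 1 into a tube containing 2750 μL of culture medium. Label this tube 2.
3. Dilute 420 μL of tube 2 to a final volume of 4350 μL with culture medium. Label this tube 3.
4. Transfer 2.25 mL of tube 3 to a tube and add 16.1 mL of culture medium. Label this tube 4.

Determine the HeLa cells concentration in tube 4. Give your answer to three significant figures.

Step 1: 130 μL + 4150 μL = 4280 μL total → factor 4280/130 = 32.923
Step 2: 350 μL + 2750 μL = 3100 μL total → factor 3100/350 = 8.8571
Step 3: 420 μL brought to 4350 μL → factor 4350/420 = 10.357
Step 4: 2.25 mL + 16.1 mL = 18.35 mL total → factor 18.35/2.25 = 8.1556
Overall dilution factor = 32.923 × 8.8571 × 10.357 × 8.1556 = 24631
Final = 5.00 × 10^7 cells/mL / 24631 = 2.03 × 10^3 cells/mL

2.03 × 10^3 cells/mL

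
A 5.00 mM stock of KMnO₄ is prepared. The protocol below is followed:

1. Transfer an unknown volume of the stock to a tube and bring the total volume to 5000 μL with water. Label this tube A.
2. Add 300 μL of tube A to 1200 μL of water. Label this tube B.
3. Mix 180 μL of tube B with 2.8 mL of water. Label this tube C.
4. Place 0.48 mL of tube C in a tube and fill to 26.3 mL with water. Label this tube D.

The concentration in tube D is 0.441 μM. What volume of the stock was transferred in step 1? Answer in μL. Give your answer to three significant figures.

Step 1: v brought to 5000 μL → factor = 5000 μL/v
Step 2: 300 μL + 1200 μL = 1500 μL total → factor 1500/300 = 5
Step 3: 180 μL + 2.8 mL = 2980 μL total → factor 2980/180 = 16.556
Step 4: 0.48 mL brought to 26.3 mL → factor 26.3/0.48 = 54.792
Product of known-step factors = 4535.5
Overall factor = 5.00 mM / (0.441 μM) = 11338
Step-1 factor = 11338 / 4535.5 = 2.4998
v = 5000 μL / 2.4998 = 2.00 × 10^3 μL

2.00 × 10^3 μL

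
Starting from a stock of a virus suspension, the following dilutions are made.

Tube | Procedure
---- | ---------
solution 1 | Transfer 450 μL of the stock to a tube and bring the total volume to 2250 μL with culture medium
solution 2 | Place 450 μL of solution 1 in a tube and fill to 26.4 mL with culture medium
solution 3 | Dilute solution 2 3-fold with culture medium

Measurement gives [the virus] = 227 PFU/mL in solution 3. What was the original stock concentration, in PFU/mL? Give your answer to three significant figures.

2.00 × 10^5 PFU/mL

Step 1: 450 μL brought to 2250 μL → factor 2250/450 = 5
Step 2: 450 μL brought to 26.4 mL → factor 26400/450 = 58.667
Step 3: 3-fold → factor 3
Overall dilution factor = 5 × 58.667 × 3 = 880
Stock = 227 PFU/mL × 880 = 2.00 × 10^5 PFU/mL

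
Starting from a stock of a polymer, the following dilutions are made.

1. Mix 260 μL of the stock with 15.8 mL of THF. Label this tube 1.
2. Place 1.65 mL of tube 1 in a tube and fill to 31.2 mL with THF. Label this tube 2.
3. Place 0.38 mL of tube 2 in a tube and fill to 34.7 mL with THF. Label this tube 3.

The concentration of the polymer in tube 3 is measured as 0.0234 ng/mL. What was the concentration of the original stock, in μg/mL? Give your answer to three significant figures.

Step 1: 260 μL + 15.8 mL = 16060 μL total → factor 16060/260 = 61.769
Step 2: 1.65 mL brought to 31.2 mL → factor 31.2/1.65 = 18.909
Step 3: 0.38 mL brought to 34.7 mL → factor 34.7/0.38 = 91.316
Overall dilution factor = 61.769 × 18.909 × 91.316 = 1.0666 × 10^5
Stock = 0.0234 ng/mL × 1.0666 × 10^5 = 2496 ng/mL = 2.50 μg/mL

2.50 μg/mL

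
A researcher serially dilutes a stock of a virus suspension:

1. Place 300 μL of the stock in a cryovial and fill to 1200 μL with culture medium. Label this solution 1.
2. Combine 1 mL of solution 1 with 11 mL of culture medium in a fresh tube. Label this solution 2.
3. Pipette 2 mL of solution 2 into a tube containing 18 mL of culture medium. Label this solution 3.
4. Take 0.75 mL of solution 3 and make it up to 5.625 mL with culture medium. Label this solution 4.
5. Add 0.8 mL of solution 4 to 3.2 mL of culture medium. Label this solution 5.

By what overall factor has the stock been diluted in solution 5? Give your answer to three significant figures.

1.80 × 10^4

Step 1: 300 μL brought to 1200 μL → factor 1200/300 = 4
Step 2: 1 mL + 11 mL = 12 mL total → factor 12/1 = 12
Step 3: 2 mL + 18 mL = 20 mL total → factor 20/2 = 10
Step 4: 0.75 mL brought to 5.625 mL → factor 5.625/0.75 = 7.5
Step 5: 0.8 mL + 3.2 mL = 4 mL total → factor 4/0.8 = 5
Overall dilution factor = 4 × 12 × 10 × 7.5 × 5 = 18000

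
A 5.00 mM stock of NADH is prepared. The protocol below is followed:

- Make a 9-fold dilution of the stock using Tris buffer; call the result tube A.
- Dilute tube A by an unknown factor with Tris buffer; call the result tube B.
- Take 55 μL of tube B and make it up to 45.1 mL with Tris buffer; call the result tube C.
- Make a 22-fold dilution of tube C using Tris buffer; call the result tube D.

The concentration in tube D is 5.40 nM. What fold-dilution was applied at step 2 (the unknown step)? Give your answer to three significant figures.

5.70-fold

Step 1: 9-fold → factor 9
Step 2: unknown factor x
Step 3: 55 μL brought to 45.1 mL → factor 45100/55 = 820
Step 4: 22-fold → factor 22
Product of known-step factors = 1.6236 × 10^5
Overall factor = 5.00 mM / (5.40 nM) = 9.2593 × 10^5
x = 9.2593 × 10^5 / 1.6236 × 10^5 = 5.70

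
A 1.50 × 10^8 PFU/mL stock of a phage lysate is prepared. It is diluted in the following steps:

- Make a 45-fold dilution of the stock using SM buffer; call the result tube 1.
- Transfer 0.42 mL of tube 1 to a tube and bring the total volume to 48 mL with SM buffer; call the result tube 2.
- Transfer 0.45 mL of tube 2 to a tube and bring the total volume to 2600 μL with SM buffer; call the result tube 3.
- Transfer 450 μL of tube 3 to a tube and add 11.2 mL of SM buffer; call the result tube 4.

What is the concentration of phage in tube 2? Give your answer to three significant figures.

Step 1: 45-fold → factor 45
Step 2: 0.42 mL brought to 48 mL → factor 48/0.42 = 114.29
Dilution factor through tube 2 = 45 × 114.29 = 5142.9
[tube 2] = 1.50 × 10^8 PFU/mL / 5142.9 = 2.92 × 10^4 PFU/mL

2.92 × 10^4 PFU/mL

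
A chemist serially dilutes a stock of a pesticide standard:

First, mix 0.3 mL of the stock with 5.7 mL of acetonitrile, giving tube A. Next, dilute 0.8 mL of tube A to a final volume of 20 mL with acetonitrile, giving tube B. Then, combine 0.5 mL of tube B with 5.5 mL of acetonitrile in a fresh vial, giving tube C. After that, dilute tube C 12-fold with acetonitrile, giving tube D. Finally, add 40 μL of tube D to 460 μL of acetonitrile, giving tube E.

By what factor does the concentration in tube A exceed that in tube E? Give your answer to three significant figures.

Step 1: 0.3 mL + 5.7 mL = 6 mL total → factor 6/0.3 = 20
Step 2: 0.8 mL brought to 20 mL → factor 20/0.8 = 25
Step 3: 0.5 mL + 5.5 mL = 6 mL total → factor 6/0.5 = 12
Step 4: 12-fold → factor 12
Step 5: 40 μL + 460 μL = 500 μL total → factor 500/40 = 12.5
Dilution factor to tube A = 20; to tube E = 9 × 10^5
[tube A]/[tube E] = (factor to tube E)/(factor to tube A) = 9 × 10^5/20 = 4.50 × 10^4

4.50 × 10^4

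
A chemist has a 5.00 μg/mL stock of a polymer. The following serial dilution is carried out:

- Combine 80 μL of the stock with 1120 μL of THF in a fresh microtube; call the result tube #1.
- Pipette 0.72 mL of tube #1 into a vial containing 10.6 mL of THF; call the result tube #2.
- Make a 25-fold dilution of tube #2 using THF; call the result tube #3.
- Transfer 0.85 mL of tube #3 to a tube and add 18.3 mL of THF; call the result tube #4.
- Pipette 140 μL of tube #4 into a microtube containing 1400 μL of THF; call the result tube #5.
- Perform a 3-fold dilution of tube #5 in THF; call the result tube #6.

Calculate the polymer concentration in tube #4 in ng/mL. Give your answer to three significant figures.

0.0376 ng/mL

Step 1: 80 μL + 1120 μL = 1200 μL total → factor 1200/80 = 15
Step 2: 0.72 mL + 10.6 mL = 11.32 mL total → factor 11.32/0.72 = 15.722
Step 3: 25-fold → factor 25
Step 4: 0.85 mL + 18.3 mL = 19.15 mL total → factor 19.15/0.85 = 22.529
Dilution factor through tube #4 = 15 × 15.722 × 25 × 22.529 = 1.3283 × 10^5
[tube #4] = 5.00 μg/mL / 1.3283 × 10^5 = 3.764 × 10^-5 μg/mL = 0.0376 ng/mL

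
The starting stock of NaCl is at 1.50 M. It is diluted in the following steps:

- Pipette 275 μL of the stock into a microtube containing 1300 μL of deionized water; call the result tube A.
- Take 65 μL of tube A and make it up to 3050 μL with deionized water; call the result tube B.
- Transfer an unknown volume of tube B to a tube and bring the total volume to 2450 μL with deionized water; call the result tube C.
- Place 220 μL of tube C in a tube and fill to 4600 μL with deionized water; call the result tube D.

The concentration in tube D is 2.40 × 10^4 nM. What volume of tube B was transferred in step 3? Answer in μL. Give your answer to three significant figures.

Step 1: 275 μL + 1300 μL = 1575 μL total → factor 1575/275 = 5.7273
Step 2: 65 μL brought to 3050 μL → factor 3050/65 = 46.923
Step 3: v brought to 2450 μL → factor = 2450 μL/v
Step 4: 220 μL brought to 4600 μL → factor 4600/220 = 20.909
Product of known-step factors = 5619.1
Overall factor = 1.50 M / (2.40 × 10^4 nM) = 62500
Step-3 factor = 62500 / 5619.1 = 11.123
v = 2450 μL / 11.123 = 220 μL

220 μL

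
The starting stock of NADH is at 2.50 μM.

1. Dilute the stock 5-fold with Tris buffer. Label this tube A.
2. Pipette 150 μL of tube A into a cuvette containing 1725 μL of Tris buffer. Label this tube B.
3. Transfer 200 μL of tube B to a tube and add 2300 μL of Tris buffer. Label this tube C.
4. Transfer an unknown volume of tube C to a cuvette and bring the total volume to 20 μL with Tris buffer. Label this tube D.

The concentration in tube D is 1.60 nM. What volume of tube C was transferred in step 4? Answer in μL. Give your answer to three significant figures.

10.0 μL

Step 1: 5-fold → factor 5
Step 2: 150 μL + 1725 μL = 1875 μL total → factor 1875/150 = 12.5
Step 3: 200 μL + 2300 μL = 2500 μL total → factor 2500/200 = 12.5
Step 4: v brought to 20 μL → factor = 20 μL/v
Product of known-step factors = 781.25
Overall factor = 2.50 μM / (1.60 nM) = 1562.5
Step-4 factor = 1562.5 / 781.25 = 2
v = 20 μL / 2 = 10.0 μL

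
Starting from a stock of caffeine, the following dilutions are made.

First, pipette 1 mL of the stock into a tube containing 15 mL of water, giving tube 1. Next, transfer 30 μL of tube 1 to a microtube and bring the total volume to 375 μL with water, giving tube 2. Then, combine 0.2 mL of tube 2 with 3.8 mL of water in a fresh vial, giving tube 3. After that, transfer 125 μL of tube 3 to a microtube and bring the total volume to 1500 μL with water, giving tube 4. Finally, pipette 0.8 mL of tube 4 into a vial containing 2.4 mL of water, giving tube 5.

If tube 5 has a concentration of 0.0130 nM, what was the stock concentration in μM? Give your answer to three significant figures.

2.50 μM

Step 1: 1 mL + 15 mL = 16 mL total → factor 16/1 = 16
Step 2: 30 μL brought to 375 μL → factor 375/30 = 12.5
Step 3: 0.2 mL + 3.8 mL = 4 mL total → factor 4/0.2 = 20
Step 4: 125 μL brought to 1500 μL → factor 1500/125 = 12
Step 5: 0.8 mL + 2.4 mL = 3.2 mL total → factor 3.2/0.8 = 4
Overall dilution factor = 16 × 12.5 × 20 × 12 × 4 = 1.92 × 10^5
Stock = 0.0130 nM × 1.92 × 10^5 = 2496 nM = 2.50 μM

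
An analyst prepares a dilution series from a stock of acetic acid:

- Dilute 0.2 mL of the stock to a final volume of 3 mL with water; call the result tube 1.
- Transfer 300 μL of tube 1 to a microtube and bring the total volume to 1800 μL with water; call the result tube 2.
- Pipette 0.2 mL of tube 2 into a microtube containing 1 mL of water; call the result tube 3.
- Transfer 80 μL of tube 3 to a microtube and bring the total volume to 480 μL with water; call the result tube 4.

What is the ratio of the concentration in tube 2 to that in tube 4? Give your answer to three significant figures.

Step 1: 0.2 mL brought to 3 mL → factor 3/0.2 = 15
Step 2: 300 μL brought to 1800 μL → factor 1800/300 = 6
Step 3: 0.2 mL + 1 mL = 1.2 mL total → factor 1.2/0.2 = 6
Step 4: 80 μL brought to 480 μL → factor 480/80 = 6
Dilution factor to tube 2 = 90; to tube 4 = 3240
[tube 2]/[tube 4] = (factor to tube 4)/(factor to tube 2) = 3240/90 = 36.0

36.0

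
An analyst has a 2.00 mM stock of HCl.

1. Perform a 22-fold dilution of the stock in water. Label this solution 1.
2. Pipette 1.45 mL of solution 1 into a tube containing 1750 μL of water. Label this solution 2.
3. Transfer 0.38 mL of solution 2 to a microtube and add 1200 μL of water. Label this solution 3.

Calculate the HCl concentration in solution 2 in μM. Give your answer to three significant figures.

41.2 μM

Step 1: 22-fold → factor 22
Step 2: 1.45 mL + 1750 μL = 3.2 mL total → factor 3.2/1.45 = 2.2069
Dilution factor through solution 2 = 22 × 2.2069 = 48.552
[solution 2] = 2.00 mM / 48.552 = 0.04119 mM = 41.2 μM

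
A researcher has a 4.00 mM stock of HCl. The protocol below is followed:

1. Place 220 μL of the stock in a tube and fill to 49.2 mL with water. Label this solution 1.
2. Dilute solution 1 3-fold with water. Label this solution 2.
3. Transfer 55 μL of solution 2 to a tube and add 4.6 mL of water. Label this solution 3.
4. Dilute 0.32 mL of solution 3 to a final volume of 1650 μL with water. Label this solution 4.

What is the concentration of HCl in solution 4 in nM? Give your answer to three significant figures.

13.7 nM

Step 1: 220 μL brought to 49.2 mL → factor 49200/220 = 223.64
Step 2: 3-fold → factor 3
Step 3: 55 μL + 4.6 mL = 4655 μL total → factor 4655/55 = 84.636
Step 4: 0.32 mL brought to 1650 μL → factor 1.65/0.32 = 5.1562
Overall dilution factor = 223.64 × 3 × 84.636 × 5.1562 = 2.9279 × 10^5
Final = 4.00 mM / 2.9279 × 10^5 = 1.366 × 10^-5 mM = 13.7 nM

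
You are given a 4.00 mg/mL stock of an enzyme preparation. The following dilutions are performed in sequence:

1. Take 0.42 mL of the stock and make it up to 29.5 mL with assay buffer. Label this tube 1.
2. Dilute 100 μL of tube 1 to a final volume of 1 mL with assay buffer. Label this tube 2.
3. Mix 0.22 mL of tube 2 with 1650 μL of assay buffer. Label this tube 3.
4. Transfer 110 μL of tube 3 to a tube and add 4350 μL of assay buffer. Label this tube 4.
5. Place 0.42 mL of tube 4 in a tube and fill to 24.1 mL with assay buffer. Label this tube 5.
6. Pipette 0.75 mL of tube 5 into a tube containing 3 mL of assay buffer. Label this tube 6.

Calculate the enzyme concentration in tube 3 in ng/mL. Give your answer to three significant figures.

Step 1: 0.42 mL brought to 29.5 mL → factor 29.5/0.42 = 70.238
Step 2: 100 μL brought to 1 mL → factor 1000/100 = 10
Step 3: 0.22 mL + 1650 μL = 1.87 mL total → factor 1.87/0.22 = 8.5
Dilution factor through tube 3 = 70.238 × 10 × 8.5 = 5970.2
[tube 3] = 4.00 mg/mL / 5970.2 = 0.0006700 mg/mL = 670 ng/mL

670 ng/mL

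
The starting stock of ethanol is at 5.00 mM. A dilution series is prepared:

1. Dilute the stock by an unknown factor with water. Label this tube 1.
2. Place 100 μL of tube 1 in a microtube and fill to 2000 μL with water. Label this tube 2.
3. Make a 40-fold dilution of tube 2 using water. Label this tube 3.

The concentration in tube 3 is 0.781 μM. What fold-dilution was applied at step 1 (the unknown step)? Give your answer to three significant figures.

Step 1: unknown factor x
Step 2: 100 μL brought to 2000 μL → factor 2000/100 = 20
Step 3: 40-fold → factor 40
Product of known-step factors = 800
Overall factor = 5.00 mM / (0.781 μM) = 6402
x = 6402 / 800 = 8.00

8.00-fold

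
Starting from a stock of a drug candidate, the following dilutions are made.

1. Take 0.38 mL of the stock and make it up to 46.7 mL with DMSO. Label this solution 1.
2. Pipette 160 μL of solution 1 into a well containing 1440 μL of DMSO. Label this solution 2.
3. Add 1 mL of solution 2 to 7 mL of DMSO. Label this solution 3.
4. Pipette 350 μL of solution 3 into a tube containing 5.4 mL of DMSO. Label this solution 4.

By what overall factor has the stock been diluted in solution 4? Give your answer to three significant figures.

Step 1: 0.38 mL brought to 46.7 mL → factor 46.7/0.38 = 122.89
Step 2: 160 μL + 1440 μL = 1600 μL total → factor 1600/160 = 10
Step 3: 1 mL + 7 mL = 8 mL total → factor 8/1 = 8
Step 4: 350 μL + 5.4 mL = 5750 μL total → factor 5750/350 = 16.429
Overall dilution factor = 122.89 × 10 × 8 × 16.429 = 1.6152 × 10^5

1.62 × 10^5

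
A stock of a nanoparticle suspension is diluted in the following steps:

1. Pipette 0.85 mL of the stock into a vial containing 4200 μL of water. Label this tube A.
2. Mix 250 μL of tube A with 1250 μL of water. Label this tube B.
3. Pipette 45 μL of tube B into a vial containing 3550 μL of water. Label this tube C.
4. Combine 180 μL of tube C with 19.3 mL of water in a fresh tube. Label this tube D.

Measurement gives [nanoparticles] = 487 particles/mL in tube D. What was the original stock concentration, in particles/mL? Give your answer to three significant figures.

1.50 × 10^8 particles/mL

Step 1: 0.85 mL + 4200 μL = 5.05 mL total → factor 5.05/0.85 = 5.9412
Step 2: 250 μL + 1250 μL = 1500 μL total → factor 1500/250 = 6
Step 3: 45 μL + 3550 μL = 3595 μL total → factor 3595/45 = 79.889
Step 4: 180 μL + 19.3 mL = 19480 μL total → factor 19480/180 = 108.22
Overall dilution factor = 5.9412 × 6 × 79.889 × 108.22 = 3.082 × 10^5
Stock = 487 particles/mL × 3.082 × 10^5 = 1.50 × 10^8 particles/mL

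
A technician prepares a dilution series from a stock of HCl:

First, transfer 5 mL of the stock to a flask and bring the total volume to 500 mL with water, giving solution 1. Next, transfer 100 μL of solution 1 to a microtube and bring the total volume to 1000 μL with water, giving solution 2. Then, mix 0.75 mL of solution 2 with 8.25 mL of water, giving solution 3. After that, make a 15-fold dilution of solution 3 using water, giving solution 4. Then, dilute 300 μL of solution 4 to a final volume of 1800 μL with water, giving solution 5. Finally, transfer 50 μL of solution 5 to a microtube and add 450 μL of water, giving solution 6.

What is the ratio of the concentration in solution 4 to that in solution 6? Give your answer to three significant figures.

Step 1: 5 mL brought to 500 mL → factor 500/5 = 100
Step 2: 100 μL brought to 1000 μL → factor 1000/100 = 10
Step 3: 0.75 mL + 8.25 mL = 9 mL total → factor 9/0.75 = 12
Step 4: 15-fold → factor 15
Step 5: 300 μL brought to 1800 μL → factor 1800/300 = 6
Step 6: 50 μL + 450 μL = 500 μL total → factor 500/50 = 10
Dilution factor to solution 4 = 1.8 × 10^5; to solution 6 = 1.08 × 10^7
[solution 4]/[solution 6] = (factor to solution 6)/(factor to solution 4) = 1.08 × 10^7/1.8 × 10^5 = 60.0

60.0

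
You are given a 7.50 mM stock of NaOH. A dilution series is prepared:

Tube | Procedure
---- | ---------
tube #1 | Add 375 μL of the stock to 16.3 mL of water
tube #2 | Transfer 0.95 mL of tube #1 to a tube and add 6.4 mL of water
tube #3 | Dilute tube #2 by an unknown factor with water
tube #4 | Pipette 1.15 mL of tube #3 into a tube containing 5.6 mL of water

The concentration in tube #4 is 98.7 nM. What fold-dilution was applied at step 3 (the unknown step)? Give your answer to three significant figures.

Step 1: 375 μL + 16.3 mL = 16675 μL total → factor 16675/375 = 44.467
Step 2: 0.95 mL + 6.4 mL = 7.35 mL total → factor 7.35/0.95 = 7.7368
Step 3: unknown factor x
Step 4: 1.15 mL + 5.6 mL = 6.75 mL total → factor 6.75/1.15 = 5.8696
Product of known-step factors = 2019.3
Overall factor = 7.50 mM / (98.7 nM) = 75988
x = 75988 / 2019.3 = 37.6

37.6-fold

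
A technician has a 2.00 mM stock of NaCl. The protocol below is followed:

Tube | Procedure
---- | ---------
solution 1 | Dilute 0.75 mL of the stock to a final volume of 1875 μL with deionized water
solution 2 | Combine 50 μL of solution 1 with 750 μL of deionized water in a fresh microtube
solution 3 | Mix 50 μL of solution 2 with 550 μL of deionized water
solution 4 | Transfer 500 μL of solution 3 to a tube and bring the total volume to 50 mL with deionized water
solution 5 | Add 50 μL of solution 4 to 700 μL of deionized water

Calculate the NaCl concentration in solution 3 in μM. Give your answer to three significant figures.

4.17 μM

Step 1: 0.75 mL brought to 1875 μL → factor 1.875/0.75 = 2.5
Step 2: 50 μL + 750 μL = 800 μL total → factor 800/50 = 16
Step 3: 50 μL + 550 μL = 600 μL total → factor 600/50 = 12
Dilution factor through solution 3 = 2.5 × 16 × 12 = 480
[solution 3] = 2.00 mM / 480 = 0.004167 mM = 4.17 μM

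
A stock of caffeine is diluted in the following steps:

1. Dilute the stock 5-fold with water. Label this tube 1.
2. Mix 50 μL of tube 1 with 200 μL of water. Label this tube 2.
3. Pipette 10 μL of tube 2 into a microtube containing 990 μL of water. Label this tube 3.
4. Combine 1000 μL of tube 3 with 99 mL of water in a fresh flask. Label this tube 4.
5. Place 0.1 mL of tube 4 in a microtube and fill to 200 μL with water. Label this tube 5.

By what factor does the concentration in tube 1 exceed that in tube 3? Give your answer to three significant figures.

Step 1: 5-fold → factor 5
Step 2: 50 μL + 200 μL = 250 μL total → factor 250/50 = 5
Step 3: 10 μL + 990 μL = 1000 μL total → factor 1000/10 = 100
Dilution factor to tube 1 = 5; to tube 3 = 2500
[tube 1]/[tube 3] = (factor to tube 3)/(factor to tube 1) = 2500/5 = 500

500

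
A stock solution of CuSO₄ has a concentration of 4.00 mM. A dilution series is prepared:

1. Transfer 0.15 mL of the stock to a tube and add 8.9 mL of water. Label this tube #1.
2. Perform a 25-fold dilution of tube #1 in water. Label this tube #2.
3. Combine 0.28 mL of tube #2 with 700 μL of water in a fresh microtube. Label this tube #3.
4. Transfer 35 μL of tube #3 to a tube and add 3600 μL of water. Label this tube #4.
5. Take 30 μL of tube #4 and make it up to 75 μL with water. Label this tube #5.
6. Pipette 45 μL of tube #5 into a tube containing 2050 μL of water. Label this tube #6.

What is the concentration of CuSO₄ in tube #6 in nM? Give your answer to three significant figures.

Step 1: 0.15 mL + 8.9 mL = 9.05 mL total → factor 9.05/0.15 = 60.333
Step 2: 25-fold → factor 25
Step 3: 0.28 mL + 700 μL = 0.98 mL total → factor 0.98/0.28 = 3.5
Step 4: 35 μL + 3600 μL = 3635 μL total → factor 3635/35 = 103.86
Step 5: 30 μL brought to 75 μL → factor 75/30 = 2.5
Step 6: 45 μL + 2050 μL = 2095 μL total → factor 2095/45 = 46.556
Overall dilution factor = 60.333 × 25 × 3.5 × 103.86 × 2.5 × 46.556 = 6.3814 × 10^7
Final = 4.00 mM / 6.3814 × 10^7 = 6.268 × 10^-8 mM = 0.0627 nM

0.0627 nM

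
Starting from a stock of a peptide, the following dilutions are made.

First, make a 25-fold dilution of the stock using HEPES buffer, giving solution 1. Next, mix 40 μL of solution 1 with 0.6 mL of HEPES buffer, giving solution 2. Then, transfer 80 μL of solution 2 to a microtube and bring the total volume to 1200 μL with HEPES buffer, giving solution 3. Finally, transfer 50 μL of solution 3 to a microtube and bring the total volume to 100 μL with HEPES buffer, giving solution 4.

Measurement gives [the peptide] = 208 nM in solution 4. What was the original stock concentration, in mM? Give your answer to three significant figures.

2.50 mM

Step 1: 25-fold → factor 25
Step 2: 40 μL + 0.6 mL = 640 μL total → factor 640/40 = 16
Step 3: 80 μL brought to 1200 μL → factor 1200/80 = 15
Step 4: 50 μL brought to 100 μL → factor 100/50 = 2
Overall dilution factor = 25 × 16 × 15 × 2 = 12000
Stock = 208 nM × 12000 = 2.496 × 10^6 nM = 2.50 mM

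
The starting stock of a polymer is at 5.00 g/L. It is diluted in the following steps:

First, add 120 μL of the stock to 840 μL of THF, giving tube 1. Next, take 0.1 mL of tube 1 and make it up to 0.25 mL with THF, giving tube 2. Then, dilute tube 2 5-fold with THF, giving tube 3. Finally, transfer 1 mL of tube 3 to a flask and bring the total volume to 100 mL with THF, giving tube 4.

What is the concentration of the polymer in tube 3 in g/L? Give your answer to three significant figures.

0.0500 g/L

Step 1: 120 μL + 840 μL = 960 μL total → factor 960/120 = 8
Step 2: 0.1 mL brought to 0.25 mL → factor 0.25/0.1 = 2.5
Step 3: 5-fold → factor 5
Dilution factor through tube 3 = 8 × 2.5 × 5 = 100
[tube 3] = 5.00 g/L / 100 = 0.0500 g/L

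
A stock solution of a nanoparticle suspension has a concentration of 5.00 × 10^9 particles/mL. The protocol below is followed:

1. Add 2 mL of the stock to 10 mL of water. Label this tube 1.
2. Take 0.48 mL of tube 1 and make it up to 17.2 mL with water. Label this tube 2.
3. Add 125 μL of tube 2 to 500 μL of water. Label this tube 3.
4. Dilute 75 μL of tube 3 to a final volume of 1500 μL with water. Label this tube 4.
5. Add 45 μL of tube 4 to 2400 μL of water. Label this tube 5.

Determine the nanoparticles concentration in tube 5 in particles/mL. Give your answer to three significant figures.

Step 1: 2 mL + 10 mL = 12 mL total → factor 12/2 = 6
Step 2: 0.48 mL brought to 17.2 mL → factor 17.2/0.48 = 35.833
Step 3: 125 μL + 500 μL = 625 μL total → factor 625/125 = 5
Step 4: 75 μL brought to 1500 μL → factor 1500/75 = 20
Step 5: 45 μL + 2400 μL = 2445 μL total → factor 2445/45 = 54.333
Overall dilution factor = 6 × 35.833 × 5 × 20 × 54.333 = 1.1682 × 10^6
Final = 5.00 × 10^9 particles/mL / 1.1682 × 10^6 = 4.28 × 10^3 particles/mL

4.28 × 10^3 particles/mL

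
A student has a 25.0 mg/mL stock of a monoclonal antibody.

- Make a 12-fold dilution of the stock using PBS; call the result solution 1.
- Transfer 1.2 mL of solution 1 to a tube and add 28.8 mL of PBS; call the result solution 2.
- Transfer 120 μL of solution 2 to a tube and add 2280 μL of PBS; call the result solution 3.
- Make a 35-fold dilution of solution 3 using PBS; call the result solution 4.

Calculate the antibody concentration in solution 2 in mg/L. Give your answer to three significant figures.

Step 1: 12-fold → factor 12
Step 2: 1.2 mL + 28.8 mL = 30 mL total → factor 30/1.2 = 25
Dilution factor through solution 2 = 12 × 25 = 300
[solution 2] = 25.0 mg/mL / 300 = 0.08333 mg/mL = 83.3 mg/L

83.3 mg/L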